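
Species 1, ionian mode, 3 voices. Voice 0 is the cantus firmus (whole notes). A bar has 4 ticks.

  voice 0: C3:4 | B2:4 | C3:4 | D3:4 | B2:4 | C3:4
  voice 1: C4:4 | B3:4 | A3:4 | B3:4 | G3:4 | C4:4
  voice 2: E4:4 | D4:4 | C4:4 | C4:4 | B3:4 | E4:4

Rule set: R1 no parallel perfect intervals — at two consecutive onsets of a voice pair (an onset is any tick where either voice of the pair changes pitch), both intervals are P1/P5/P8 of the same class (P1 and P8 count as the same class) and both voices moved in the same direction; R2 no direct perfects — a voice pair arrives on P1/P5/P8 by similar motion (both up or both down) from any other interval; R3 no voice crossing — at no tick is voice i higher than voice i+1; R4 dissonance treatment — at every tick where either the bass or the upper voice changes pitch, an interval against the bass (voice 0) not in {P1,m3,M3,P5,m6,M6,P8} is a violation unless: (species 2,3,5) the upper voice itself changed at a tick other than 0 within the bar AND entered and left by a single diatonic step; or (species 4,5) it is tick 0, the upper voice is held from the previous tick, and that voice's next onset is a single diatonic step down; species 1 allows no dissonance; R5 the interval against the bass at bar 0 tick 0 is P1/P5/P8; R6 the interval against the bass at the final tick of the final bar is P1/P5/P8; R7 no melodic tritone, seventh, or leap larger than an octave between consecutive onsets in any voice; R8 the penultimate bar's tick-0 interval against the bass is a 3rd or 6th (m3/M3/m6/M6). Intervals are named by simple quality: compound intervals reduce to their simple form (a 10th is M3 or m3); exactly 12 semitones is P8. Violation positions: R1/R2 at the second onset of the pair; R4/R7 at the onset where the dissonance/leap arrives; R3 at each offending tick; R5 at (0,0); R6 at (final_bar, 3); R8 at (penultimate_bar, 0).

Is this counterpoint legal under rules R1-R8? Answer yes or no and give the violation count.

bar 0: v0=C3 v1=C4 v2=E4 (M3)
bar 1: v0=B2 v1=B3 v2=D4 (m3)
bar 2: v0=C3 v1=A3 v2=C4 (P8)
bar 3: v0=D3 v1=B3 v2=C4 (m7)
bar 4: v0=B2 v1=G3 v2=B3 (P8)
bar 5: v0=C3 v1=C4 v2=E4 (M3)
  R5 @ bar0.0: opens on M3
  R1 @ bar1.0: C3/C4 P8 -> B2/B3 P8 similar
  R4 @ bar3.0: D3/C4 m7 untreated
  R2 @ bar4.0: D3/C4 m7 -> B2/B3 P8 similar
  R8 @ bar4.0: penult P8 not 3rd/6th
  R2 @ bar5.0: B2/G3 m6 -> C3/C4 P8 similar
  R6 @ bar5.3: closes on M3

No (7 violations)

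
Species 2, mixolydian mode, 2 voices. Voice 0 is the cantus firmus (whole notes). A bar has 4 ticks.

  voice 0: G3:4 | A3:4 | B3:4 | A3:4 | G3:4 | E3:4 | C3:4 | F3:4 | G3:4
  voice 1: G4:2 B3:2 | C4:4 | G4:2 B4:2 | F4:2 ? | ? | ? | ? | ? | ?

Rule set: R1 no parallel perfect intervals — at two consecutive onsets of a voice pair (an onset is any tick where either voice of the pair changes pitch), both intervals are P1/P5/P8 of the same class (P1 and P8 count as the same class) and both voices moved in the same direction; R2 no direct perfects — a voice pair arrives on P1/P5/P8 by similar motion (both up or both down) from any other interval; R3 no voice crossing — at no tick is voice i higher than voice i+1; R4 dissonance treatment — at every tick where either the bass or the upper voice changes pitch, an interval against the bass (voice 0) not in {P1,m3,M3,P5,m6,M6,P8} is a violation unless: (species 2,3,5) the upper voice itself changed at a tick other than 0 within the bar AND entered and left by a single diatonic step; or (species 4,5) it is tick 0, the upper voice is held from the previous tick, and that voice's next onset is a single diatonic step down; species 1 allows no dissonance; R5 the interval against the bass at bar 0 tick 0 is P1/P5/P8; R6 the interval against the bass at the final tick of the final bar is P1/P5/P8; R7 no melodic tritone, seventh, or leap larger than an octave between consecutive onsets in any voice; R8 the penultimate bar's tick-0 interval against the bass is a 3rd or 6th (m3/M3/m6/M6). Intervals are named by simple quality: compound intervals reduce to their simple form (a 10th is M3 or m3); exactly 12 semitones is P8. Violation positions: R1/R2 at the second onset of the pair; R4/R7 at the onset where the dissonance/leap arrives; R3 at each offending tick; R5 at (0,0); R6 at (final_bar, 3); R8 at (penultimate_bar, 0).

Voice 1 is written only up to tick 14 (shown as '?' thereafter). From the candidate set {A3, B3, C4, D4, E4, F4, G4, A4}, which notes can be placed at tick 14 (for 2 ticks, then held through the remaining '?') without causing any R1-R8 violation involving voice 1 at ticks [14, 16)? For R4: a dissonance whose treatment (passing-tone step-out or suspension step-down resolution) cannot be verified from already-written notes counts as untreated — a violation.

A3: legal
B3: violates R4,R7
C4: legal
D4: violates R4
E4: legal
F4: legal
G4: violates R4
A4: legal

{A3, A4, C4, E4, F4}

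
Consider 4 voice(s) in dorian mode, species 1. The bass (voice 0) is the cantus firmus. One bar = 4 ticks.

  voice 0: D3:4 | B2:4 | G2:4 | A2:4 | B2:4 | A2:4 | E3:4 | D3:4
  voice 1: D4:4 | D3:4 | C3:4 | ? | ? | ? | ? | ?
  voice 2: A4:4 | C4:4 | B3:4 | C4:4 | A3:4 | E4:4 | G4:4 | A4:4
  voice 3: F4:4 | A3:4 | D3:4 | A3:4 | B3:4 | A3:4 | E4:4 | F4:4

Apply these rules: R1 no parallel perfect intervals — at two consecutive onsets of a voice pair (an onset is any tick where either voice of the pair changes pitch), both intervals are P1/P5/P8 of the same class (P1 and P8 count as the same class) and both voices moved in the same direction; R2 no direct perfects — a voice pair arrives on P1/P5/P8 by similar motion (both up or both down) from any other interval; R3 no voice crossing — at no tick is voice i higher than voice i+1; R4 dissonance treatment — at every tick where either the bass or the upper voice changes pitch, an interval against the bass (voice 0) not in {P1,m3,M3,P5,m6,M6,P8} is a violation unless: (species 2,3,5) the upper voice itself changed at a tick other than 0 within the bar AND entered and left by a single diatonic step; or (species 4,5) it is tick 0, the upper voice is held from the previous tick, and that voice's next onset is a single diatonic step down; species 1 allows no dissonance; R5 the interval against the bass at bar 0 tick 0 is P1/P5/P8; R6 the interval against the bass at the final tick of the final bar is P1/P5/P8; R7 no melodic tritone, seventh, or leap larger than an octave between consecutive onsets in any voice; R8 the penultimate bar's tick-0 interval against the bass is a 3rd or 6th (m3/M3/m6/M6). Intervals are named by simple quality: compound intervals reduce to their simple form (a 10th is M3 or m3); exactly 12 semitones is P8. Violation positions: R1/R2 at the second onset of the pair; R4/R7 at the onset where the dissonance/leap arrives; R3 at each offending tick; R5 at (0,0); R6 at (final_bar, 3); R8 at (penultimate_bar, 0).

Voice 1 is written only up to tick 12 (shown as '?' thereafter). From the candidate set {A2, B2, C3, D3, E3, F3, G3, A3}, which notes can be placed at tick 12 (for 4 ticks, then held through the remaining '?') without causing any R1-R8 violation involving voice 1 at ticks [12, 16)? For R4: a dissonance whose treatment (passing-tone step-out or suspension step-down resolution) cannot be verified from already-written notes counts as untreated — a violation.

{A2, C3}

A2: legal
B2: violates R4
C3: legal
D3: violates R2,R4
E3: violates R2
F3: violates R2
G3: violates R4
A3: violates R2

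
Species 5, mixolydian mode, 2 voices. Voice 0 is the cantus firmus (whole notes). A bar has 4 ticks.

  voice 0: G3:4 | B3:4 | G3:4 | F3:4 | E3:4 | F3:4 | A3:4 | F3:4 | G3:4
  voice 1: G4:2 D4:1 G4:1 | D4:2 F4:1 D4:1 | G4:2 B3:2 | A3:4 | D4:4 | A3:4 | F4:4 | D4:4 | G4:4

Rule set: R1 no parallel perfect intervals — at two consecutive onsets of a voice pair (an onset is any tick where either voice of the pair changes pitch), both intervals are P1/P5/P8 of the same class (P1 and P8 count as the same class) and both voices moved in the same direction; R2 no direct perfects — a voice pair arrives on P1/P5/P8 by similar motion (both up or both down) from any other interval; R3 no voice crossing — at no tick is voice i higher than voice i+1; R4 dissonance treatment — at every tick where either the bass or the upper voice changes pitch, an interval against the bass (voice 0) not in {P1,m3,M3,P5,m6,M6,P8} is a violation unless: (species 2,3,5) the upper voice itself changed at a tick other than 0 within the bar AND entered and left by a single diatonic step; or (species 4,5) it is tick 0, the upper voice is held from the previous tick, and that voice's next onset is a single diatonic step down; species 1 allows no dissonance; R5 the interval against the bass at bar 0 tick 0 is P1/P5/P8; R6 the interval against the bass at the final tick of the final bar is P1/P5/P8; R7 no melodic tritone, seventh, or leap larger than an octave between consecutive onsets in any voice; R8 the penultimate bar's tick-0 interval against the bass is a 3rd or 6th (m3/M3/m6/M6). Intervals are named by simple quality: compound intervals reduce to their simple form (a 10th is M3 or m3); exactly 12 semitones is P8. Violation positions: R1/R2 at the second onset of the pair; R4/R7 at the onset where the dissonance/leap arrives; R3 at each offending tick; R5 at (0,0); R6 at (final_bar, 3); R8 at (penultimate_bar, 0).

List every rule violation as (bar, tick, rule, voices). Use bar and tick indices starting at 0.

(1, 2, R4, (0, 1))
(4, 0, R4, (0, 1))
(8, 0, R2, (0, 1))

bar 0: v0=G3 v1=G4 downbeat P8
bar 1: v0=B3 v1=D4 downbeat m3
bar 2: v0=G3 v1=G4 downbeat P8
bar 3: v0=F3 v1=A3 downbeat M3
bar 4: v0=E3 v1=D4 downbeat m7
bar 5: v0=F3 v1=A3 downbeat M3
bar 6: v0=A3 v1=F4 downbeat m6
bar 7: v0=F3 v1=D4 downbeat M6
bar 8: v0=G3 v1=G4 downbeat P8
  -> R4 @ bar 1 tick 2 v(0, 1): B3/F4 TT untreated
  -> R4 @ bar 4 tick 0 v(0, 1): E3/D4 m7 untreated
  -> R2 @ bar 8 tick 0 v(0, 1): F3/D4 M6 -> G3/G4 P8 similar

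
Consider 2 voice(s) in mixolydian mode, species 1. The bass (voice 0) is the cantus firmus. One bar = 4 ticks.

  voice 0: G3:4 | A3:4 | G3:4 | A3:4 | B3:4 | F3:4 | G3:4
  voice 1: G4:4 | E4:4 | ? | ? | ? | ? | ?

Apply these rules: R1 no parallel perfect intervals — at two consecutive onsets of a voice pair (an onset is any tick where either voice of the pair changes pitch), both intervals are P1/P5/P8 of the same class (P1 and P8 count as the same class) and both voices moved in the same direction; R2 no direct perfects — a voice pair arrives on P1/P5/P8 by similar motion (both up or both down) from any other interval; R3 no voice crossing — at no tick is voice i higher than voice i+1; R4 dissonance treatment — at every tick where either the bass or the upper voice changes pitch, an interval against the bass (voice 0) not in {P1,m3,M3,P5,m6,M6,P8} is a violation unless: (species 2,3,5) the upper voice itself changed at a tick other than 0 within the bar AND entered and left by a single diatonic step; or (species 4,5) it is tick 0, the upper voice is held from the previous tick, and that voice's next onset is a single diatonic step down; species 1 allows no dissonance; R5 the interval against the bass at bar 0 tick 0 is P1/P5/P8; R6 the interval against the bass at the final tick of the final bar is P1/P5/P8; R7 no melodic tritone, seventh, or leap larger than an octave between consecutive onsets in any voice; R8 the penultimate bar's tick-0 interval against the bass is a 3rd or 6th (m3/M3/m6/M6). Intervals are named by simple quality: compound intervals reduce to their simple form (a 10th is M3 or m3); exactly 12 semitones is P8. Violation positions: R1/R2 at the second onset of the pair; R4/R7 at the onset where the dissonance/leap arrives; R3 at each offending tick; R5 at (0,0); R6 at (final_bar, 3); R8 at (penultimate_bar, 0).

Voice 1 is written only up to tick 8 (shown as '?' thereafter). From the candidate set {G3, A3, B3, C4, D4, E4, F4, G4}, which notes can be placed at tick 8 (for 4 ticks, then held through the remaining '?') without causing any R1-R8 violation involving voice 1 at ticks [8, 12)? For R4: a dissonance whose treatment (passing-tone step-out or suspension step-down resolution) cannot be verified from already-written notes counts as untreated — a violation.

{B3, E4, G4}

G3: violates R2
A3: violates R4
B3: legal
C4: violates R4
D4: violates R1
E4: legal
F4: violates R4
G4: legal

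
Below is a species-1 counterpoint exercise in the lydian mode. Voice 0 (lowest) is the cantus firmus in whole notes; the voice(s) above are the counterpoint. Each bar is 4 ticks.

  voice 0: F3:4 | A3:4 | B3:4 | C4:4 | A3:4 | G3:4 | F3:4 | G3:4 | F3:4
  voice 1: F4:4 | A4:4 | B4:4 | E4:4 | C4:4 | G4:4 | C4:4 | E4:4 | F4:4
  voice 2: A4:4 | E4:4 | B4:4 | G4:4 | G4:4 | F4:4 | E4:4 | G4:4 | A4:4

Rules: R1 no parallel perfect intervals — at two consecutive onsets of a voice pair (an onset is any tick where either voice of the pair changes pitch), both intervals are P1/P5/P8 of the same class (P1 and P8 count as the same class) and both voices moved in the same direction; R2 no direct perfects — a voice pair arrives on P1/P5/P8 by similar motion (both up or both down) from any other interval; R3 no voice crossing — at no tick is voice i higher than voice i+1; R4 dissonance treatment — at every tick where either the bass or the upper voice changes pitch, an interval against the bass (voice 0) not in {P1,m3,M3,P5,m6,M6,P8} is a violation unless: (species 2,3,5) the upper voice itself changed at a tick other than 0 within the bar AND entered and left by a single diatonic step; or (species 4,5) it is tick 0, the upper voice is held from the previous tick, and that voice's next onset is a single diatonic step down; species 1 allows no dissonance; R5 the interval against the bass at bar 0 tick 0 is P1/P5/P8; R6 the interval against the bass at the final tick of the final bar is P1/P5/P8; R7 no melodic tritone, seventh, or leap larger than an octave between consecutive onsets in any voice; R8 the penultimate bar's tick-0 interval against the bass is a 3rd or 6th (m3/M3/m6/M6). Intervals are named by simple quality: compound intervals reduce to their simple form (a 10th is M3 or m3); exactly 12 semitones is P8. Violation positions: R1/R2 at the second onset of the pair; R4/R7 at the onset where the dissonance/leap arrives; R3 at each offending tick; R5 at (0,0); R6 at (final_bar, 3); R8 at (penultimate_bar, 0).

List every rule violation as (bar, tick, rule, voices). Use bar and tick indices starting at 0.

(0, 0, R5, (0, 2))
(1, 0, R1, (0, 1))
(1, 0, R3, (1, 2))
(1, 1, R3, (1, 2))
(1, 2, R3, (1, 2))
(1, 3, R3, (1, 2))
(2, 0, R1, (0, 1))
(2, 0, R2, (0, 2))
(2, 0, R2, (1, 2))
(4, 0, R4, (0, 2))
(5, 0, R3, (1, 2))
(5, 0, R4, (0, 2))
(5, 1, R3, (1, 2))
(5, 2, R3, (1, 2))
(5, 3, R3, (1, 2))
(6, 0, R2, (0, 1))
(6, 0, R4, (0, 2))
(7, 0, R2, (0, 2))
(7, 0, R8, (0, 2))
(8, 3, R6, (0, 2))

bar 0: v0=F3 v1=F4 v2=A4 downbeat M3
bar 1: v0=A3 v1=A4 v2=E4 downbeat P5
bar 2: v0=B3 v1=B4 v2=B4 downbeat P8
bar 3: v0=C4 v1=E4 v2=G4 downbeat P5
bar 4: v0=A3 v1=C4 v2=G4 downbeat m7
bar 5: v0=G3 v1=G4 v2=F4 downbeat m7
bar 6: v0=F3 v1=C4 v2=E4 downbeat M7
bar 7: v0=G3 v1=E4 v2=G4 downbeat P8
bar 8: v0=F3 v1=F4 v2=A4 downbeat M3
  -> R5 @ bar 0 tick 0 v(0, 2): opens on M3
  -> R1 @ bar 1 tick 0 v(0, 1): F3/F4 P8 -> A3/A4 P8 similar
  -> R3 @ bar 1 tick 0 v(1, 2): A4 above E4
  -> R3 @ bar 1 tick 1 v(1, 2): A4 above E4
  -> R3 @ bar 1 tick 2 v(1, 2): A4 above E4
  -> R3 @ bar 1 tick 3 v(1, 2): A4 above E4
  -> R1 @ bar 2 tick 0 v(0, 1): A3/A4 P8 -> B3/B4 P8 similar
  -> R2 @ bar 2 tick 0 v(0, 2): A3/E4 P5 -> B3/B4 P8 similar
  -> R2 @ bar 2 tick 0 v(1, 2): A4/E4 P4 -> B4/B4 P1 similar
  -> R4 @ bar 4 tick 0 v(0, 2): A3/G4 m7 untreated
  -> R3 @ bar 5 tick 0 v(1, 2): G4 above F4
  -> R4 @ bar 5 tick 0 v(0, 2): G3/F4 m7 untreated
  -> R3 @ bar 5 tick 1 v(1, 2): G4 above F4
  -> R3 @ bar 5 tick 2 v(1, 2): G4 above F4
  -> R3 @ bar 5 tick 3 v(1, 2): G4 above F4
  -> R2 @ bar 6 tick 0 v(0, 1): G3/G4 P8 -> F3/C4 P5 similar
  -> R4 @ bar 6 tick 0 v(0, 2): F3/E4 M7 untreated
  -> R2 @ bar 7 tick 0 v(0, 2): F3/E4 M7 -> G3/G4 P8 similar
  -> R8 @ bar 7 tick 0 v(0, 2): penult P8 not 3rd/6th
  -> R6 @ bar 8 tick 3 v(0, 2): closes on M3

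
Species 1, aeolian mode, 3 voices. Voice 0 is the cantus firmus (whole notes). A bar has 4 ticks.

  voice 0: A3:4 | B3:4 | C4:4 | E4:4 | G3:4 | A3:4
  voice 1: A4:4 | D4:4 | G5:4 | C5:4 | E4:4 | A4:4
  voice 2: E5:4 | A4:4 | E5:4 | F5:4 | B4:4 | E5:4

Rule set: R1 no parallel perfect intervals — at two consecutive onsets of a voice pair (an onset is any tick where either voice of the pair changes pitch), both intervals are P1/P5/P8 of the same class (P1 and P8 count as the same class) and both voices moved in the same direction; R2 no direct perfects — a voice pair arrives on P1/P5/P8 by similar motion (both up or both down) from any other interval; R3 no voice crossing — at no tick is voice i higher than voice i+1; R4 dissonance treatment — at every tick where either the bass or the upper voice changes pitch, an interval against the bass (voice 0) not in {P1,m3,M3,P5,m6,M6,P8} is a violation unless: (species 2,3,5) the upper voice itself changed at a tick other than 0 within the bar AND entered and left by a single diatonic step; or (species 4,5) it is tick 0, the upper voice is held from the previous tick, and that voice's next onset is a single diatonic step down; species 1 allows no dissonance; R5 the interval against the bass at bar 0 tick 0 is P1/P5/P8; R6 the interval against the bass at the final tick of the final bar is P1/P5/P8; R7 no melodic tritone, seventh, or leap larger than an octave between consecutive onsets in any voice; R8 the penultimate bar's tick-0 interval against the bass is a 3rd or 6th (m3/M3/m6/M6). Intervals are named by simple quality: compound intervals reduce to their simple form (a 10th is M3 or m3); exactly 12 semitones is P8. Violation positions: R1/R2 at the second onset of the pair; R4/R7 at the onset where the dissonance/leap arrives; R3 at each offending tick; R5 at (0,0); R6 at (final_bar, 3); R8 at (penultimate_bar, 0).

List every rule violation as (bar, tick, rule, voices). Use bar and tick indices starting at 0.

(1, 0, R1, (1, 2))
(1, 0, R4, (0, 2))
(2, 0, R2, (0, 1))
(2, 0, R3, (1, 2))
(2, 0, R7, (1,))
(2, 1, R3, (1, 2))
(2, 2, R3, (1, 2))
(2, 3, R3, (1, 2))
(3, 0, R4, (0, 2))
(4, 0, R2, (1, 2))
(4, 0, R7, (2,))
(5, 0, R1, (1, 2))
(5, 0, R2, (0, 1))
(5, 0, R2, (0, 2))

bar 0: v0=A3 v1=A4 v2=E5 downbeat P5
bar 1: v0=B3 v1=D4 v2=A4 downbeat m7
bar 2: v0=C4 v1=G5 v2=E5 downbeat M3
bar 3: v0=E4 v1=C5 v2=F5 downbeat m2
bar 4: v0=G3 v1=E4 v2=B4 downbeat M3
bar 5: v0=A3 v1=A4 v2=E5 downbeat P5
  -> R1 @ bar 1 tick 0 v(1, 2): A4/E5 P5 -> D4/A4 P5 similar
  -> R4 @ bar 1 tick 0 v(0, 2): B3/A4 m7 untreated
  -> R2 @ bar 2 tick 0 v(0, 1): B3/D4 m3 -> C4/G5 P5 similar
  -> R3 @ bar 2 tick 0 v(1, 2): G5 above E5
  -> R7 @ bar 2 tick 0 v(1,): D4->G5 leap 17st
  -> R3 @ bar 2 tick 1 v(1, 2): G5 above E5
  -> R3 @ bar 2 tick 2 v(1, 2): G5 above E5
  -> R3 @ bar 2 tick 3 v(1, 2): G5 above E5
  -> R4 @ bar 3 tick 0 v(0, 2): E4/F5 m2 untreated
  -> R2 @ bar 4 tick 0 v(1, 2): C5/F5 P4 -> E4/B4 P5 similar
  -> R7 @ bar 4 tick 0 v(2,): F5->B4 leap 6st
  -> R1 @ bar 5 tick 0 v(1, 2): E4/B4 P5 -> A4/E5 P5 similar
  -> R2 @ bar 5 tick 0 v(0, 1): G3/E4 M6 -> A3/A4 P8 similar
  -> R2 @ bar 5 tick 0 v(0, 2): G3/B4 M3 -> A3/E5 P5 similar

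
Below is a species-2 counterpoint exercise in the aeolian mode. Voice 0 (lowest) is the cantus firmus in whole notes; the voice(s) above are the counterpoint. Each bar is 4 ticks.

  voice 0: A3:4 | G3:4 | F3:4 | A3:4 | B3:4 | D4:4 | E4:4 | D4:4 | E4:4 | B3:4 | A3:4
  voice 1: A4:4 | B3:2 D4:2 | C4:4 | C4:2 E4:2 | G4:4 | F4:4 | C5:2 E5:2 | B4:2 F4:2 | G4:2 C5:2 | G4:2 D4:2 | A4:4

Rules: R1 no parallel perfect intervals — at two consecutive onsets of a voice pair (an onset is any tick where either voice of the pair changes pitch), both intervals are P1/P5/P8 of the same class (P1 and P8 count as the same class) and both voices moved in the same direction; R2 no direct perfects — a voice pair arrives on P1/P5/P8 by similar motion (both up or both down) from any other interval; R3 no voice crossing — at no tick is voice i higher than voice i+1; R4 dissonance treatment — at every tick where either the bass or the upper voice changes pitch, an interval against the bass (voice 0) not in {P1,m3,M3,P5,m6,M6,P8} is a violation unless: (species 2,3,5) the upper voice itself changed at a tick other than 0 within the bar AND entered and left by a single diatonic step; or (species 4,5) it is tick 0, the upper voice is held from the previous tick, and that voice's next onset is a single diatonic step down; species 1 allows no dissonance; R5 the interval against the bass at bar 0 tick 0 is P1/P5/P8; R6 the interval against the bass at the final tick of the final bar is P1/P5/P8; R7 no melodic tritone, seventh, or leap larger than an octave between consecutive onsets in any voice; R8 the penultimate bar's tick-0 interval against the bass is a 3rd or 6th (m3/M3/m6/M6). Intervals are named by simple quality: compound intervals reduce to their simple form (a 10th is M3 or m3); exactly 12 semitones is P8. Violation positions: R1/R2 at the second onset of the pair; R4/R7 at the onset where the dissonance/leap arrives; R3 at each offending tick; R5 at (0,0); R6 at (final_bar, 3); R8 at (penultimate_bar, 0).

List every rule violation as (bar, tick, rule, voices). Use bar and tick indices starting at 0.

(1, 0, R7, (1,))
(2, 0, R1, (0, 1))
(7, 2, R7, (1,))

bar 0: v0=A3 v1=A4 downbeat P8
bar 1: v0=G3 v1=B3 downbeat M3
bar 2: v0=F3 v1=C4 downbeat P5
bar 3: v0=A3 v1=C4 downbeat m3
bar 4: v0=B3 v1=G4 downbeat m6
bar 5: v0=D4 v1=F4 downbeat m3
bar 6: v0=E4 v1=C5 downbeat m6
bar 7: v0=D4 v1=B4 downbeat M6
bar 8: v0=E4 v1=G4 downbeat m3
bar 9: v0=B3 v1=G4 downbeat m6
bar 10: v0=A3 v1=A4 downbeat P8
  -> R7 @ bar 1 tick 0 v(1,): A4->B3 leap 10st
  -> R1 @ bar 2 tick 0 v(0, 1): G3/D4 P5 -> F3/C4 P5 similar
  -> R7 @ bar 7 tick 2 v(1,): B4->F4 leap 6st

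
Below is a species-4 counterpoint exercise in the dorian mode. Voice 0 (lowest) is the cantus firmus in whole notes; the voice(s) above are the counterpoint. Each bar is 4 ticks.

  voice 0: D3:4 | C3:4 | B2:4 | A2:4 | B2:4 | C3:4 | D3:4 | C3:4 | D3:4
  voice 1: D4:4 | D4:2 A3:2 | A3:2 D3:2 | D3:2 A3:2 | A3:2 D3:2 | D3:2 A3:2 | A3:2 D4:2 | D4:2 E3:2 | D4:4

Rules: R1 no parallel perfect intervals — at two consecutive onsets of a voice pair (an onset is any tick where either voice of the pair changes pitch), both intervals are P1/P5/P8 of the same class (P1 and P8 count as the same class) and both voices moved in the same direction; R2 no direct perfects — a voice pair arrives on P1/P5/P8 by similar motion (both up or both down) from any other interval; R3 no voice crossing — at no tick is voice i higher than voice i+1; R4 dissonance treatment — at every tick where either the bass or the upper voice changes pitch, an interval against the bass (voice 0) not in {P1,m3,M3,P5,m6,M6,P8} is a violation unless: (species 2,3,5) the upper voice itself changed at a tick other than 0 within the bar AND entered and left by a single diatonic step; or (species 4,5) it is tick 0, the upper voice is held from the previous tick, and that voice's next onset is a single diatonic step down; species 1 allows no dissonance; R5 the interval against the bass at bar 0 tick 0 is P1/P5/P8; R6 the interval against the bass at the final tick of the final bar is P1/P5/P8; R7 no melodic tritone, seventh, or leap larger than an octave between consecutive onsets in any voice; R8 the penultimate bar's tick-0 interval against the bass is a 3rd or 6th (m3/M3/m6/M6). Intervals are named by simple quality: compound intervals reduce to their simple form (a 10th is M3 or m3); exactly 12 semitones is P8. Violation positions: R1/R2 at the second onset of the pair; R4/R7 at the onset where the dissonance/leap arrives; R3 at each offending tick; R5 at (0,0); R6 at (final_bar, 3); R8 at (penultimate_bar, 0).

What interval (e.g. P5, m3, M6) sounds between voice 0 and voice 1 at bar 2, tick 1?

m7

voice 0=B2 voice 1=A3 -> m7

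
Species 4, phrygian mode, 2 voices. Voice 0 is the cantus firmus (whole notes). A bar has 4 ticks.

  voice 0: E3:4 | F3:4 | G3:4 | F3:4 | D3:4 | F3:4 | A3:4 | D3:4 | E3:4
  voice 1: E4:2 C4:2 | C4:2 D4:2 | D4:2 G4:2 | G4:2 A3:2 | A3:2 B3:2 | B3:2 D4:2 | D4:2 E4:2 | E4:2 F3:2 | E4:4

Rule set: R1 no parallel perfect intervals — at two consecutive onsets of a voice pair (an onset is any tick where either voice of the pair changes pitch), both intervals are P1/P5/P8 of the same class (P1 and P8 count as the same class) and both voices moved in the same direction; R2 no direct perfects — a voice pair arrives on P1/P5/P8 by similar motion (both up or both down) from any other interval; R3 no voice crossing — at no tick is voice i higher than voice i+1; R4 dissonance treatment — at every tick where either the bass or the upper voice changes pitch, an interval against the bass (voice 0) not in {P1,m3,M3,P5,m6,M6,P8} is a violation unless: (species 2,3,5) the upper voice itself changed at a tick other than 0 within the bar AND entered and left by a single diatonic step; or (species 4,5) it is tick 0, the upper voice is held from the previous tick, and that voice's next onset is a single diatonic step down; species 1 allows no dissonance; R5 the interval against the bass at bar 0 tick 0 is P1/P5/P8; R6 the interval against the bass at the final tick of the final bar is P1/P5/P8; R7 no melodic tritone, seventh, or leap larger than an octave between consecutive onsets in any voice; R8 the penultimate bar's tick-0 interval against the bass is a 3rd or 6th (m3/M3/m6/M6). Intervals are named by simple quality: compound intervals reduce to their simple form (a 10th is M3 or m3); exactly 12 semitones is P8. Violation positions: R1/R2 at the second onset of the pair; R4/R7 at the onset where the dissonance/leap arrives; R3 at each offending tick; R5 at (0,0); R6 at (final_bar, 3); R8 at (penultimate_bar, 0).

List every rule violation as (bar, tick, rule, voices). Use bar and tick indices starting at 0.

(3, 0, R4, (0, 1))
(3, 2, R7, (1,))
(5, 0, R4, (0, 1))
(6, 0, R4, (0, 1))
(7, 0, R4, (0, 1))
(7, 0, R8, (0, 1))
(7, 2, R7, (1,))
(8, 0, R2, (0, 1))
(8, 0, R7, (1,))

bar 0: v0=E3 v1=E4 downbeat P8
bar 1: v0=F3 v1=C4 downbeat P5
bar 2: v0=G3 v1=D4 downbeat P5
bar 3: v0=F3 v1=G4 downbeat M2
bar 4: v0=D3 v1=A3 downbeat P5
bar 5: v0=F3 v1=B3 downbeat TT
bar 6: v0=A3 v1=D4 downbeat P4
bar 7: v0=D3 v1=E4 downbeat M2
bar 8: v0=E3 v1=E4 downbeat P8
  -> R4 @ bar 3 tick 0 v(0, 1): F3/G4 M2 untreated
  -> R7 @ bar 3 tick 2 v(1,): G4->A3 leap 10st
  -> R4 @ bar 5 tick 0 v(0, 1): F3/B3 TT untreated
  -> R4 @ bar 6 tick 0 v(0, 1): A3/D4 P4 untreated
  -> R4 @ bar 7 tick 0 v(0, 1): D3/E4 M2 untreated
  -> R8 @ bar 7 tick 0 v(0, 1): penult M2 not 3rd/6th
  -> R7 @ bar 7 tick 2 v(1,): E4->F3 leap 11st
  -> R2 @ bar 8 tick 0 v(0, 1): D3/F3 m3 -> E3/E4 P8 similar
  -> R7 @ bar 8 tick 0 v(1,): F3->E4 leap 11st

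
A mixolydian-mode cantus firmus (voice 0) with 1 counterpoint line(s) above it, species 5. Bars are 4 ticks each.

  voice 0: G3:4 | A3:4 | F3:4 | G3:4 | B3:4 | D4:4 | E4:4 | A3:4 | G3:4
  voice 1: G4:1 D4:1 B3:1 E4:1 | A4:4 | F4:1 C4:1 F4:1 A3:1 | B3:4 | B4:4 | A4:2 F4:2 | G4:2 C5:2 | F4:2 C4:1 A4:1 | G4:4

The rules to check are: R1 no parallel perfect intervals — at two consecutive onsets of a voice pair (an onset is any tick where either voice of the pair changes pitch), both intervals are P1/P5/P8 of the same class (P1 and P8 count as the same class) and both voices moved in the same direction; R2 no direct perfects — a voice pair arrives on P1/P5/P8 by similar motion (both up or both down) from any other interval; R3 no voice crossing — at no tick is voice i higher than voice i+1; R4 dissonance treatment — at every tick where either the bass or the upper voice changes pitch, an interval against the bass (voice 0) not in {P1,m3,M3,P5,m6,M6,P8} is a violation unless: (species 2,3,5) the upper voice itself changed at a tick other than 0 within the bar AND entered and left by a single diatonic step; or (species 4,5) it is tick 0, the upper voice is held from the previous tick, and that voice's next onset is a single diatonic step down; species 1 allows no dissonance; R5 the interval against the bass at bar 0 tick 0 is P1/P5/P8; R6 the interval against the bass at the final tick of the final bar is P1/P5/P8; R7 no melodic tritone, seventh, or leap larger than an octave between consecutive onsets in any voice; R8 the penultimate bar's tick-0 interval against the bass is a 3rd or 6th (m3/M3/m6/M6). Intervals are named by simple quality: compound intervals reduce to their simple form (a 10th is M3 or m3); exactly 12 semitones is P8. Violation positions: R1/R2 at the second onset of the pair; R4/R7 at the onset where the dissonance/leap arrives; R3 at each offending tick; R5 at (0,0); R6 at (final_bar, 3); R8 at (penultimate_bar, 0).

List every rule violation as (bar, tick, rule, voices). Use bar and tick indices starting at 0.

(1, 0, R2, (0, 1))
(2, 0, R1, (0, 1))
(4, 0, R2, (0, 1))
(8, 0, R1, (0, 1))

bar 0: v0=G3 v1=G4 downbeat P8
bar 1: v0=A3 v1=A4 downbeat P8
bar 2: v0=F3 v1=F4 downbeat P8
bar 3: v0=G3 v1=B3 downbeat M3
bar 4: v0=B3 v1=B4 downbeat P8
bar 5: v0=D4 v1=A4 downbeat P5
bar 6: v0=E4 v1=G4 downbeat m3
bar 7: v0=A3 v1=F4 downbeat m6
bar 8: v0=G3 v1=G4 downbeat P8
  -> R2 @ bar 1 tick 0 v(0, 1): G3/E4 M6 -> A3/A4 P8 similar
  -> R1 @ bar 2 tick 0 v(0, 1): A3/A4 P8 -> F3/F4 P8 similar
  -> R2 @ bar 4 tick 0 v(0, 1): G3/B3 M3 -> B3/B4 P8 similar
  -> R1 @ bar 8 tick 0 v(0, 1): A3/A4 P8 -> G3/G4 P8 similar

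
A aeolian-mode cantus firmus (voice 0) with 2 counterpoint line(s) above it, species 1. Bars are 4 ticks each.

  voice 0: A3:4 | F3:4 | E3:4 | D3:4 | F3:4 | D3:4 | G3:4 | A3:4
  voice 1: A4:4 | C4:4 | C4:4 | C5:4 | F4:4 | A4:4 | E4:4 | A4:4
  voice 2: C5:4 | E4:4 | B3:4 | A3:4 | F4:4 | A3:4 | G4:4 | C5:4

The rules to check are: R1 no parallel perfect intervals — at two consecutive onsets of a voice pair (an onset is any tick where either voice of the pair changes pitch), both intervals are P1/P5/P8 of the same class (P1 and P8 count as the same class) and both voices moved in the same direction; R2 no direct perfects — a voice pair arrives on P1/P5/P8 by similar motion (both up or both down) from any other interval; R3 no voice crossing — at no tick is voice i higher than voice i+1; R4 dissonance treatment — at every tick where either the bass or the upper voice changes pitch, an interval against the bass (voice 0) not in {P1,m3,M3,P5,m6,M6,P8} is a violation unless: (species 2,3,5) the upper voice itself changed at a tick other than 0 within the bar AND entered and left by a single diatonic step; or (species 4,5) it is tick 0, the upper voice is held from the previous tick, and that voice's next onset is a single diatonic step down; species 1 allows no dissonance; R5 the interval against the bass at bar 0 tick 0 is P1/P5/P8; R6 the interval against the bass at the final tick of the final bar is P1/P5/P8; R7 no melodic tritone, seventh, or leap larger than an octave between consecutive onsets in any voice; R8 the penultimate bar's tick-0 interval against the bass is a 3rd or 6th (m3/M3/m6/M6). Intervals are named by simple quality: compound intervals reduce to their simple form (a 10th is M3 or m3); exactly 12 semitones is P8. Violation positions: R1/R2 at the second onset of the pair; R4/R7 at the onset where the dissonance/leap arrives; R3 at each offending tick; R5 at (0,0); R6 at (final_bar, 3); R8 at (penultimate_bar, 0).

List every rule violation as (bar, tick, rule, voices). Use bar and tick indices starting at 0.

(0, 0, R5, (0, 2))
(1, 0, R2, (0, 1))
(1, 0, R4, (0, 2))
(2, 0, R2, (0, 2))
(2, 0, R3, (1, 2))
(2, 1, R3, (1, 2))
(2, 2, R3, (1, 2))
(2, 3, R3, (1, 2))
(3, 0, R1, (0, 2))
(3, 0, R3, (1, 2))
(3, 0, R4, (0, 1))
(3, 1, R3, (1, 2))
(3, 2, R3, (1, 2))
(3, 3, R3, (1, 2))
(4, 0, R2, (0, 2))
(5, 0, R2, (0, 2))
(5, 0, R3, (1, 2))
(5, 1, R3, (1, 2))
(5, 2, R3, (1, 2))
(5, 3, R3, (1, 2))
(6, 0, R2, (0, 2))
(6, 0, R7, (2,))
(6, 0, R8, (0, 2))
(7, 0, R2, (0, 1))
(7, 3, R6, (0, 2))

bar 0: v0=A3 v1=A4 v2=C5 downbeat m3
bar 1: v0=F3 v1=C4 v2=E4 downbeat M7
bar 2: v0=E3 v1=C4 v2=B3 downbeat P5
bar 3: v0=D3 v1=C5 v2=A3 downbeat P5
bar 4: v0=F3 v1=F4 v2=F4 downbeat P8
bar 5: v0=D3 v1=A4 v2=A3 downbeat P5
bar 6: v0=G3 v1=E4 v2=G4 downbeat P8
bar 7: v0=A3 v1=A4 v2=C5 downbeat m3
  -> R5 @ bar 0 tick 0 v(0, 2): opens on m3
  -> R2 @ bar 1 tick 0 v(0, 1): A3/A4 P8 -> F3/C4 P5 similar
  -> R4 @ bar 1 tick 0 v(0, 2): F3/E4 M7 untreated
  -> R2 @ bar 2 tick 0 v(0, 2): F3/E4 M7 -> E3/B3 P5 similar
  -> R3 @ bar 2 tick 0 v(1, 2): C4 above B3
  -> R3 @ bar 2 tick 1 v(1, 2): C4 above B3
  -> R3 @ bar 2 tick 2 v(1, 2): C4 above B3
  -> R3 @ bar 2 tick 3 v(1, 2): C4 above B3
  -> R1 @ bar 3 tick 0 v(0, 2): E3/B3 P5 -> D3/A3 P5 similar
  -> R3 @ bar 3 tick 0 v(1, 2): C5 above A3
  -> R4 @ bar 3 tick 0 v(0, 1): D3/C5 m7 untreated
  -> R3 @ bar 3 tick 1 v(1, 2): C5 above A3
  -> R3 @ bar 3 tick 2 v(1, 2): C5 above A3
  -> R3 @ bar 3 tick 3 v(1, 2): C5 above A3
  -> R2 @ bar 4 tick 0 v(0, 2): D3/A3 P5 -> F3/F4 P8 similar
  -> R2 @ bar 5 tick 0 v(0, 2): F3/F4 P8 -> D3/A3 P5 similar
  -> R3 @ bar 5 tick 0 v(1, 2): A4 above A3
  -> R3 @ bar 5 tick 1 v(1, 2): A4 above A3
  -> R3 @ bar 5 tick 2 v(1, 2): A4 above A3
  -> R3 @ bar 5 tick 3 v(1, 2): A4 above A3
  -> R2 @ bar 6 tick 0 v(0, 2): D3/A3 P5 -> G3/G4 P8 similar
  -> R7 @ bar 6 tick 0 v(2,): A3->G4 leap 10st
  -> R8 @ bar 6 tick 0 v(0, 2): penult P8 not 3rd/6th
  -> R2 @ bar 7 tick 0 v(0, 1): G3/E4 M6 -> A3/A4 P8 similar
  -> R6 @ bar 7 tick 3 v(0, 2): closes on m3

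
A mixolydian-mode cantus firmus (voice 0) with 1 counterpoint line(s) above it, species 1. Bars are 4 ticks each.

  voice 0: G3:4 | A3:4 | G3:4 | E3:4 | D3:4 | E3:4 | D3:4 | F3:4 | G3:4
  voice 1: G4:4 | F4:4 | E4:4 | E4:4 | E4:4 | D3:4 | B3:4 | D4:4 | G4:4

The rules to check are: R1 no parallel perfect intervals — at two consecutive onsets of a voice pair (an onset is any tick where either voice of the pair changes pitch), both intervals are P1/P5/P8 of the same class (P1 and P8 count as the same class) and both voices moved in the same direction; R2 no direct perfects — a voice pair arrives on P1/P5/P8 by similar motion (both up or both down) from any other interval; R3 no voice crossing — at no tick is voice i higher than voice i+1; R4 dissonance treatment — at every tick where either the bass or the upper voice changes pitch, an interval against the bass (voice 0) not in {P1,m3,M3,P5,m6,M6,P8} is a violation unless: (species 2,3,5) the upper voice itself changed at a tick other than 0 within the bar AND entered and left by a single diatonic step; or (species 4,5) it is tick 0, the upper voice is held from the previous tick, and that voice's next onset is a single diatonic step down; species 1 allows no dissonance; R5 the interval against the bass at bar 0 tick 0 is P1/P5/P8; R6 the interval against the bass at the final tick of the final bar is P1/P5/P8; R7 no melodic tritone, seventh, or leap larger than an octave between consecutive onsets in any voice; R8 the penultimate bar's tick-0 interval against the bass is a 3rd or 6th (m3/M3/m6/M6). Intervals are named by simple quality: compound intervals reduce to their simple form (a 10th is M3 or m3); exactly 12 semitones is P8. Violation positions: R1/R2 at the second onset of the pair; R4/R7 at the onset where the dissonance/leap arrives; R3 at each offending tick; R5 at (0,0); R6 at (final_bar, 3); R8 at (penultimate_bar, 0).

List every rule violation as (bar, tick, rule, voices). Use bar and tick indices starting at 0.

bar 0: v0=G3 v1=G4 downbeat P8
bar 1: v0=A3 v1=F4 downbeat m6
bar 2: v0=G3 v1=E4 downbeat M6
bar 3: v0=E3 v1=E4 downbeat P8
bar 4: v0=D3 v1=E4 downbeat M2
bar 5: v0=E3 v1=D3 downbeat M2
bar 6: v0=D3 v1=B3 downbeat M6
bar 7: v0=F3 v1=D4 downbeat M6
bar 8: v0=G3 v1=G4 downbeat P8
  -> R4 @ bar 4 tick 0 v(0, 1): D3/E4 M2 untreated
  -> R3 @ bar 5 tick 0 v(0, 1): E3 above D3
  -> R4 @ bar 5 tick 0 v(0, 1): E3/D3 M2 untreated
  -> R7 @ bar 5 tick 0 v(1,): E4->D3 leap 14st
  -> R3 @ bar 5 tick 1 v(0, 1): E3 above D3
  -> R3 @ bar 5 tick 2 v(0, 1): E3 above D3
  -> R3 @ bar 5 tick 3 v(0, 1): E3 above D3
  -> R2 @ bar 8 tick 0 v(0, 1): F3/D4 M6 -> G3/G4 P8 similar

(4, 0, R4, (0, 1))
(5, 0, R3, (0, 1))
(5, 0, R4, (0, 1))
(5, 0, R7, (1,))
(5, 1, R3, (0, 1))
(5, 2, R3, (0, 1))
(5, 3, R3, (0, 1))
(8, 0, R2, (0, 1))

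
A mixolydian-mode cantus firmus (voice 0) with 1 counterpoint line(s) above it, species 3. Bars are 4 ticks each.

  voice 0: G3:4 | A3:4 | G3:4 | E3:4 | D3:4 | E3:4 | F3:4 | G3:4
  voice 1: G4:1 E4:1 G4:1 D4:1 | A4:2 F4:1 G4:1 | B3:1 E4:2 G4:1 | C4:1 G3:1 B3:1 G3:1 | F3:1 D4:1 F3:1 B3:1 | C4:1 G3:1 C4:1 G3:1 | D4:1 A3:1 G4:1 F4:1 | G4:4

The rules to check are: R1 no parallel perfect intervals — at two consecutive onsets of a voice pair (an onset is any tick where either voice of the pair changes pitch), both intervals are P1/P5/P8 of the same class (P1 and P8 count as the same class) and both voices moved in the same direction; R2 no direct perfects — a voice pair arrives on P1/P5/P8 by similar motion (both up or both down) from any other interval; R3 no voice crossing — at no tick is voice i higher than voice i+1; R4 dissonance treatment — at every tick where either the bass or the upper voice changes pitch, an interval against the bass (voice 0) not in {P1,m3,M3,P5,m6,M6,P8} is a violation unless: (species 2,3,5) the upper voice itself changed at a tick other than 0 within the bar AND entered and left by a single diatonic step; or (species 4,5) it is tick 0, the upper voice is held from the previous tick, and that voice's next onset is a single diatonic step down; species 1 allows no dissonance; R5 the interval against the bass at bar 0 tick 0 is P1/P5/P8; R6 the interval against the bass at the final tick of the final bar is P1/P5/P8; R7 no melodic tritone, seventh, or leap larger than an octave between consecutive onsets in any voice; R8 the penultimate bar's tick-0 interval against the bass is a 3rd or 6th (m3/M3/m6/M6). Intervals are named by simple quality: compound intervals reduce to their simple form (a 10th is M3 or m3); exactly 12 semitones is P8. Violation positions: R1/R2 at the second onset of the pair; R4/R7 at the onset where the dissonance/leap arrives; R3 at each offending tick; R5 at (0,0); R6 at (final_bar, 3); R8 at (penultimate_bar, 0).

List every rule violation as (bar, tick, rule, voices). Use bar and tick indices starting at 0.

(1, 0, R2, (0, 1))
(1, 3, R4, (0, 1))
(4, 3, R7, (1,))
(6, 2, R4, (0, 1))
(6, 2, R7, (1,))
(7, 0, R1, (0, 1))

bar 0: v0=G3 v1=G4 downbeat P8
bar 1: v0=A3 v1=A4 downbeat P8
bar 2: v0=G3 v1=B3 downbeat M3
bar 3: v0=E3 v1=C4 downbeat m6
bar 4: v0=D3 v1=F3 downbeat m3
bar 5: v0=E3 v1=C4 downbeat m6
bar 6: v0=F3 v1=D4 downbeat M6
bar 7: v0=G3 v1=G4 downbeat P8
  -> R2 @ bar 1 tick 0 v(0, 1): G3/D4 P5 -> A3/A4 P8 similar
  -> R4 @ bar 1 tick 3 v(0, 1): A3/G4 m7 untreated
  -> R7 @ bar 4 tick 3 v(1,): F3->B3 leap 6st
  -> R4 @ bar 6 tick 2 v(0, 1): F3/G4 M2 untreated
  -> R7 @ bar 6 tick 2 v(1,): A3->G4 leap 10st
  -> R1 @ bar 7 tick 0 v(0, 1): F3/F4 P8 -> G3/G4 P8 similar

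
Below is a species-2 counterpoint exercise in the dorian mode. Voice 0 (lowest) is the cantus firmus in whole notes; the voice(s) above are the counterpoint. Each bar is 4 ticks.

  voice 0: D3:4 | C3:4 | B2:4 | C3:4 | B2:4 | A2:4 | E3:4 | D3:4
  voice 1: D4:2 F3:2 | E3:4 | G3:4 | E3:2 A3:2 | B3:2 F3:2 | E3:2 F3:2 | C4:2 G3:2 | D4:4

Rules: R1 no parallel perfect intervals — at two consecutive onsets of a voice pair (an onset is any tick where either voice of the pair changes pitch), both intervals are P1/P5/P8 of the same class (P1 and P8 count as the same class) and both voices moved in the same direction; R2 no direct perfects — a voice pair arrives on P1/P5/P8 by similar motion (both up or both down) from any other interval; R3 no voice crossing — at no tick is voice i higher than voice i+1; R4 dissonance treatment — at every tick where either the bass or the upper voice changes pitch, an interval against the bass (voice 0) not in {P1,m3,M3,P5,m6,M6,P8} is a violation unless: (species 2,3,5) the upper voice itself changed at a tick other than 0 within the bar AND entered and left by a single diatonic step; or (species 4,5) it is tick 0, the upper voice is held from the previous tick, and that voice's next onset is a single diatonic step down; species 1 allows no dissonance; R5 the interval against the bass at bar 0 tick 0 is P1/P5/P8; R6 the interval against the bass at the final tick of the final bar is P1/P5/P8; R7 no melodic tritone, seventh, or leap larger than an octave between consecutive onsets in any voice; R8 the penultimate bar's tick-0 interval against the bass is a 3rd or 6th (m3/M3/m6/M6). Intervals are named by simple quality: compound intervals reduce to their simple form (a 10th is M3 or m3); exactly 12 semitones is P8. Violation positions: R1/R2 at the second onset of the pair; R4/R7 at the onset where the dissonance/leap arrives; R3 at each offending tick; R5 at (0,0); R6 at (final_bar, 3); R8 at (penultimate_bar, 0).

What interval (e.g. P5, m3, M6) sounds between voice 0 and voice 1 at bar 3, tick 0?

M3

voice 0=C3 voice 1=E3 -> M3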